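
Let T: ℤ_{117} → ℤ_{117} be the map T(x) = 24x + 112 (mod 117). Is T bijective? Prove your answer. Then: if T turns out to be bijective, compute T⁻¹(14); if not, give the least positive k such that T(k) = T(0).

39

We have gcd(24, 117) = 3 > 1. Taking s = 0 and t = 39: T(0) = 112 and T(39) = 24·39 + 112 = 1048 ≡ 112 (mod 117).
So T(0) = T(39) while 0 ≠ 39, therefore T is not injective, hence not bijective.
Since T is not bijective, we find the least positive k with T(k) = T(0): this means 24k ≡ 0 (mod 117), i.e. 117 ∣ 24k. Since gcd(24, 117) = 3, dividing through by 3 this holds exactly when 39 ∣ 8k, and as gcd(8, 39) = 1, exactly when 39 ∣ k.
The smallest positive such k is 39.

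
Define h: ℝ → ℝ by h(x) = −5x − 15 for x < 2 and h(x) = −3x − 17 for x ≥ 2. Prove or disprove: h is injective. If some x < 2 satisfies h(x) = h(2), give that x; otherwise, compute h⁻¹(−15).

8/5

Both pieces are strictly decreasing (slopes −5 and −3), so each is injective on its own interval.
The left piece maps (−∞, 2) onto (−25, ∞); the right piece maps [2, ∞) onto (−∞, −23].
These images overlap. In particular h(2) = −23 (right piece), and solving −5x − 15 = −23 on the left piece gives x = 8/5 < 2.
So h(8/5) = h(2) with 8/5 ≠ 2, and h is not injective. This x = 8/5 is the requested value below 2.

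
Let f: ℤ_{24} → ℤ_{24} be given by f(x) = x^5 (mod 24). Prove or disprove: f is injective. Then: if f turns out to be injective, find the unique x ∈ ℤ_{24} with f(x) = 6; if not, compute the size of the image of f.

f(0) = 0^5 = 0.
f(6): Repeated squaring mod 24: 6^1 ≡ 6, 6^2 ≡ 6² = 36 ≡ 12, 6^4 ≡ 12² = 144 ≡ 0. Since 5 = 4 + 1, 6^5 ≡ 0·6: 0·6 = 0. So 6^5 ≡ 0 (mod 24).
So f(0) = f(6) = 0 while 0 ≠ 6, thus f is not injective.
Since f is not injective, we determine |image(f)|. Computing x^5 mod 24 for each x (by repeated squaring, reducing mod 24 at every step), the values f(0), f(1), …, f(23) are: 0, 1, 8, 3, 16, 5, 0, 7, 8, 9, 16, 11, 0, 13, 8, 15, 16, 17, 0, 19, 8, 21, 16, 23.
The distinct values are {0, 1, 3, 5, 7, 8, 9, 11, 13, 15, 16, 17, 19, 21, 23}; there are 15 of them.

15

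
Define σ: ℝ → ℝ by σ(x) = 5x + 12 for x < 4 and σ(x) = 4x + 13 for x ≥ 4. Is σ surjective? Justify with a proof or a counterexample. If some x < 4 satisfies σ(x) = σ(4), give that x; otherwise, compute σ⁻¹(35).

Both pieces are strictly increasing (slopes 5 and 4), so each is injective on its own interval.
The left piece maps (−∞, 4) onto (−∞, 32); the right piece maps [4, ∞) onto [29, ∞).
The union (−∞, 32) ∪ [29, ∞) covers ℝ, so σ is surjective.
For the follow-up: the images overlap, so an x < 4 with σ(x) = σ(4) exists. σ(4) = 29; solving 5x + 12 = 29 for x < 4 gives x = (29 − 12)/5 = 17/5.

17/5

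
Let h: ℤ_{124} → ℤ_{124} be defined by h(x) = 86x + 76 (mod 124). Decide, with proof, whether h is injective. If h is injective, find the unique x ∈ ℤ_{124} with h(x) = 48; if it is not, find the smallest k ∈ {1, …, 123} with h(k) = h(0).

62

Recall: h is injective when h(a) = h(b) forces a = b.
We have gcd(86, 124) = 2 > 1. Taking a = 0 and b = 62: h(0) = 76 and h(62) = 86·62 + 76 = 5408 ≡ 76 (mod 124).
So h(0) = h(62) while 0 ≠ 62, therefore h is not injective.
Since h is not injective, we find the least positive k with h(k) = h(0): this means 86k ≡ 0 (mod 124), i.e. 124 ∣ 86k. Since gcd(86, 124) = 2, dividing through by 2 this holds exactly when 62 ∣ 43k, and as gcd(43, 62) = 1, exactly when 62 ∣ k.
The smallest positive such k is 62.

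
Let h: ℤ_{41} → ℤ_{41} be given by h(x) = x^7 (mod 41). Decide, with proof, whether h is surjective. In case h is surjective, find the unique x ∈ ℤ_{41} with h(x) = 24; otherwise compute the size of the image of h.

Since 41 is prime, the nonzero elements of ℤ_{41} form a cyclic group of order 40.
As gcd(7, 40) = 1, raising to the 7th power is a bijection on this group: if u^7 ≡ v^7 then (uv^{−1})^7 = 1, and the only element of order dividing gcd(7, 40) = 1 is 1, so u = v.
With h(0) = 0 this makes h injective on all of ℤ_{41}, hence bijective (finite equal-size domain and codomain). In particular h is surjective.
Since h is surjective, we find the preimage of 24. The inverse of x ↦ x^7 on (ℤ_{41})^× is x ↦ x^23, because 7·23 = 161 = 4·40 + 1 ≡ 1 (mod 40) and x^{40} = 1 for x ≠ 0 (Fermat). So h⁻¹(24) = 24^23 mod 41.
Repeated squaring mod 41: 24^1 ≡ 24, 24^2 ≡ 24² = 576 ≡ 2, 24^4 ≡ 2² = 4, 24^8 ≡ 4² = 16, 24^16 ≡ 16² = 256 ≡ 10. Since 23 = 16 + 4 + 2 + 1, 24^23 ≡ 10·4·2·24: 10·4 = 40, then 40·2 = 80 ≡ 39, then 39·24 = 936 ≡ 34. So 24^23 ≡ 34 (mod 41).
Hence h⁻¹(24) = 34.

34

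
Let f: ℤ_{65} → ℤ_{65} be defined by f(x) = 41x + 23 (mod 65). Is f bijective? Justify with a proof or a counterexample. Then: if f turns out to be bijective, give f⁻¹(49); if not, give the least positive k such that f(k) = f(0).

If f(x_1) = f(x_2), then 41x_1 ≡ 41x_2 (mod 65). Because gcd(41, 65) = 1, we may cancel 41 to get x_1 ≡ x_2 (mod 65).
We now compute 41⁻¹ mod 65 explicitly. Euclid's algorithm: 65 = 1·41 + 24, 41 = 1·24 + 17, 24 = 1·17 + 7, 17 = 2·7 + 3, 7 = 2·3 + 1; back-substituting gives 1 = 46·41 − 29·65, so 41⁻¹ ≡ 46 (mod 65).
For any y ∈ ℤ_{65}, x = 46(y − 23) mod 65 satisfies f(x) = 41·46(y − 23) + 23 ≡ y (since 41·46 ≡ 1 mod 65). So every y has a preimage.
Therefore f is bijective.
Since f is bijective, we find f⁻¹(49): we need 41x ≡ 49 − 23 ≡ 26 (mod 65). Using 41⁻¹ = 46: x ≡ 46·26 = 1196 = 18·65 + 26, so x = 26.
Check: f(26) = 41·26 + 23 = 1089 = 16·65 + 49 ≡ 49 (mod 65).

26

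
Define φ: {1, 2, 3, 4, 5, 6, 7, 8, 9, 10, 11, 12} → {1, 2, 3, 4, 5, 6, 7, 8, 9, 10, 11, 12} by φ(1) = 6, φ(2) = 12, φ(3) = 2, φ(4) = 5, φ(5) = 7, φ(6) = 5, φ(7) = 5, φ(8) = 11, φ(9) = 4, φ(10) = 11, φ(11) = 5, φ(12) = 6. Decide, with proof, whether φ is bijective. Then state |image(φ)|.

7

φ(4) = 5 = φ(6) with 4 ≠ 6, so φ is not injective, hence not bijective.
The image of φ is {2, 4, 5, 6, 7, 11, 12}, which has 7 elements.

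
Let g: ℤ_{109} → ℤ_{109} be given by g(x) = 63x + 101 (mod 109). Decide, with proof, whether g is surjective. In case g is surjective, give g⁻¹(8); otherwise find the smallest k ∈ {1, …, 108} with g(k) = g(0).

66

Recall that surjectivity means every element of the codomain has a preimage under g.
Since gcd(63, 109) = 1, 63 is invertible modulo 109. Euclid's algorithm: 109 = 1·63 + 46, 63 = 1·46 + 17, 46 = 2·17 + 12, 17 = 1·12 + 5, 12 = 2·5 + 2, 5 = 2·2 + 1; back-substituting gives 1 = 45·63 − 26·109, so 63⁻¹ ≡ 45 (mod 109).
For any y ∈ ℤ_{109}, x = 45(y − 101) mod 109 satisfies g(x) = 63·45(y − 101) + 101 ≡ y (since 63·45 ≡ 1 mod 109). So every y has a preimage.
Thus g is surjective.
Since g is surjective, we find g⁻¹(8): we need 63x ≡ 8 − 101 ≡ 16 (mod 109). Using 63⁻¹ = 45: x ≡ 45·16 = 720 = 6·109 + 66, so x = 66.
Check: g(66) = 63·66 + 101 = 4259 = 39·109 + 8 ≡ 8 (mod 109).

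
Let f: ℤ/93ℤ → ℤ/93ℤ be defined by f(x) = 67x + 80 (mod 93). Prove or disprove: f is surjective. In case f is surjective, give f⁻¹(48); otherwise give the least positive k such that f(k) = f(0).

Since gcd(67, 93) = 1, 67 is invertible modulo 93. Euclid's algorithm: 93 = 1·67 + 26, 67 = 2·26 + 15, 26 = 1·15 + 11, 15 = 1·11 + 4, 11 = 2·4 + 3, 4 = 1·3 + 1; back-substituting gives 1 = 25·67 − 18·93, so 67⁻¹ ≡ 25 (mod 93).
For any y ∈ ℤ/93ℤ, x = 25(y − 80) mod 93 satisfies f(x) = 67·25(y − 80) + 80 ≡ y (since 67·25 ≡ 1 mod 93). So every y has a preimage.
Thus f is surjective.
Since f is surjective, we find f⁻¹(48): we need 67x ≡ 48 − 80 ≡ 61 (mod 93). Using 67⁻¹ = 25: x ≡ 25·61 = 1525 = 16·93 + 37, so x = 37.
Check: f(37) = 67·37 + 80 = 2559 = 27·93 + 48 ≡ 48 (mod 93).

37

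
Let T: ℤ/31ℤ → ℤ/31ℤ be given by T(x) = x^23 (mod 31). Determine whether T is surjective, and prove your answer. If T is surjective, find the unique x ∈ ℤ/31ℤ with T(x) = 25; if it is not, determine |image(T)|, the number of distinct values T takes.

Since 31 is prime, the nonzero elements of ℤ/31ℤ form a cyclic group of order 30.
As gcd(23, 30) = 1, raising to the 23rd power is a bijection on this group: if x_1^23 ≡ x_2^23 then (x_1x_2^{−1})^23 = 1, and the only element of order dividing gcd(23, 30) = 1 is 1, so x_1 = x_2.
With T(0) = 0 this makes T injective on all of ℤ/31ℤ, hence bijective (finite equal-size domain and codomain). In particular T is surjective.
Since T is surjective, we find the preimage of 25. The inverse of x ↦ x^23 on (ℤ/31ℤ)^× is x ↦ x^17, because 23·17 = 391 = 13·30 + 1 ≡ 1 (mod 30) and x^{30} = 1 for x ≠ 0 (Fermat). So T⁻¹(25) = 25^17 mod 31.
Repeated squaring mod 31: 25^1 ≡ 25, 25^2 ≡ 25² = 625 ≡ 5, 25^4 ≡ 5² = 25, 25^8 ≡ 25² = 625 ≡ 5, 25^16 ≡ 5² = 25. Since 17 = 16 + 1, 25^17 ≡ 25·25: 25·25 = 625 ≡ 5. So 25^17 ≡ 5 (mod 31).
Hence T⁻¹(25) = 5.

5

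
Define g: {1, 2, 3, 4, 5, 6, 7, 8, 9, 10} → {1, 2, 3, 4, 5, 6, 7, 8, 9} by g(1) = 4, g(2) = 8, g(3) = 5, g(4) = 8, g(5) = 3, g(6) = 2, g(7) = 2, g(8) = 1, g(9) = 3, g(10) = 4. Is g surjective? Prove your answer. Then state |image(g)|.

6

No element maps to 6, so g is not surjective.
The image of g is {1, 2, 3, 4, 5, 8}, which has 6 elements.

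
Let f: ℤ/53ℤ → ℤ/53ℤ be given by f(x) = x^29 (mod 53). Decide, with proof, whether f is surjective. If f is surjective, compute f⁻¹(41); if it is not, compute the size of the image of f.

Since 53 is prime, the nonzero elements of ℤ/53ℤ form a cyclic group of order 52.
As gcd(29, 52) = 1, raising to the 29th power is a bijection on this group: if x_1^29 ≡ x_2^29 then (x_1x_2^{−1})^29 = 1, and the only element of order dividing gcd(29, 52) = 1 is 1, so x_1 = x_2.
With f(0) = 0 this makes f injective on all of ℤ/53ℤ, hence bijective (finite equal-size domain and codomain). In particular f is surjective.
Since f is surjective, we find the preimage of 41. The inverse of x ↦ x^29 on (ℤ/53ℤ)^× is x ↦ x^9, because 29·9 = 261 = 5·52 + 1 ≡ 1 (mod 52) and x^{52} = 1 for x ≠ 0 (Fermat). So f⁻¹(41) = 41^9 mod 53.
Repeated squaring mod 53: 41^1 ≡ 41, 41^2 ≡ 41² = 1681 ≡ 38, 41^4 ≡ 38² = 1444 ≡ 13, 41^8 ≡ 13² = 169 ≡ 10. Since 9 = 8 + 1, 41^9 ≡ 10·41: 10·41 = 410 ≡ 39. So 41^9 ≡ 39 (mod 53).
Hence f⁻¹(41) = 39.

39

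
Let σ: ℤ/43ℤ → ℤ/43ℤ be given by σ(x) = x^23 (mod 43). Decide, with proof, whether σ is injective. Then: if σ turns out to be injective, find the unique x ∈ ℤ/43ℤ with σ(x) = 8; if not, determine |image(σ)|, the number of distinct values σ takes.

32

Since 43 is prime, the nonzero elements of ℤ/43ℤ form a cyclic group of order 42.
As gcd(23, 42) = 1, raising to the 23rd power is a bijection on this group: if x_1^23 ≡ x_2^23 then (x_1x_2^{−1})^23 = 1, and the only element of order dividing gcd(23, 42) = 1 is 1, so x_1 = x_2.
With σ(0) = 0 this makes σ injective on all of ℤ/43ℤ, hence bijective (finite equal-size domain and codomain). In particular σ is injective.
Since σ is injective, we find the preimage of 8. The inverse of x ↦ x^23 on (ℤ/43ℤ)^× is x ↦ x^11, because 23·11 = 253 = 6·42 + 1 ≡ 1 (mod 42) and x^{42} = 1 for x ≠ 0 (Fermat). So σ⁻¹(8) = 8^11 mod 43.
Repeated squaring mod 43: 8^1 ≡ 8, 8^2 ≡ 8² = 64 ≡ 21, 8^4 ≡ 21² = 441 ≡ 11, 8^8 ≡ 11² = 121 ≡ 35. Since 11 = 8 + 2 + 1, 8^11 ≡ 35·21·8: 35·21 = 735 ≡ 4, then 4·8 = 32. So 8^11 ≡ 32 (mod 43).
Hence σ⁻¹(8) = 32.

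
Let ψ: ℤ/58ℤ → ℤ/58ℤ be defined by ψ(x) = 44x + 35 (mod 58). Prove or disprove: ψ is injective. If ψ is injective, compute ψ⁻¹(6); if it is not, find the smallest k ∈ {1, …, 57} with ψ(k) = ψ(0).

We have gcd(44, 58) = 2 > 1. Taking a = 0 and b = 29: ψ(0) = 35 and ψ(29) = 44·29 + 35 = 1311 ≡ 35 (mod 58).
So ψ(0) = ψ(29) while 0 ≠ 29, thus ψ is not injective.
Since ψ is not injective, we find the least positive k with ψ(k) = ψ(0): this means 44k ≡ 0 (mod 58), i.e. 58 ∣ 44k. Since gcd(44, 58) = 2, dividing through by 2 this holds exactly when 29 ∣ 22k, and as gcd(22, 29) = 1, exactly when 29 ∣ k.
The smallest positive such k is 29.

29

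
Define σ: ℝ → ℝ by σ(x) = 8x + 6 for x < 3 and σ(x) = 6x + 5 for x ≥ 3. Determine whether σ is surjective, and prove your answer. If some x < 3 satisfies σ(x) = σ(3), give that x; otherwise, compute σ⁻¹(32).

Both pieces are strictly increasing (slopes 8 and 6), so each is injective on its own interval.
The left piece maps (−∞, 3) onto (−∞, 30); the right piece maps [3, ∞) onto [23, ∞).
The union (−∞, 30) ∪ [23, ∞) covers ℝ, so σ is surjective.
For the follow-up: the images overlap, so an x < 3 with σ(x) = σ(3) exists. σ(3) = 23; solving 8x + 6 = 23 for x < 3 gives x = (23 − 6)/8 = 17/8.

17/8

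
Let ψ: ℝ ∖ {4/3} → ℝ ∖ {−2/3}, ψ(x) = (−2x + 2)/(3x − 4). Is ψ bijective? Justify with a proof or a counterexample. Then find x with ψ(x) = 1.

Suppose ψ(a) = ψ(b). Cross-multiplying: (−2a + 2)(3b − 4) = (−2b + 2)(3a − 4).
Expanding both sides and cancelling the symmetric terms leaves 2·(a − b) = 0. Since 2 ≠ 0, a = b. So ψ is injective.
For any y ≠ −2/3, solving y(3x − 4) = −2x + 2 for x gives a well-defined x ≠ 4/3. So ψ is surjective.
Hence ψ is bijective.
Solving ψ(x) = 1: cross-multiplying gives −2x + 2 = 1(3x − 4), which rearranges to −5x = −6, so x = 6/5.

6/5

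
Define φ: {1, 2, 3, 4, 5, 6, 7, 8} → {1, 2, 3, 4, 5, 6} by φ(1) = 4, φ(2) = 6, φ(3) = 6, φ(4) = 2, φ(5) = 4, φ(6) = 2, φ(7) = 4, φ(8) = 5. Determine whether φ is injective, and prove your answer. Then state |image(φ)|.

4

φ(2) = 6 = φ(3) with 2 ≠ 3, so φ is not injective.
The image of φ is {2, 4, 5, 6}, which has 4 elements.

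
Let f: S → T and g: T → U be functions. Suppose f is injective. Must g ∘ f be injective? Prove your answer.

not injective

No. Take S = T = U = {1, 2}, f = identity (injective), and g(x) = 1 for every x.
Then (g ∘ f)(1) = 1 = (g ∘ f)(2) with 1 ≠ 2, so g ∘ f is not injective.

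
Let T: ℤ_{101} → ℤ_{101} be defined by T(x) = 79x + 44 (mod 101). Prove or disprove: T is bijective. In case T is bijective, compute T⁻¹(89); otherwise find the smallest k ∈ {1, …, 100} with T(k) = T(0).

Suppose T(a) = T(b) in ℤ_{101}. Then 79a + 44 ≡ 79b + 44 (mod 101), so 79(a − b) ≡ 0 (mod 101).
Since gcd(79, 101) = 1, 79 is invertible modulo 101, so a − b ≡ 0 (mod 101), i.e. a = b.
We now compute 79⁻¹ mod 101 explicitly. Euclid's algorithm: 101 = 1·79 + 22, 79 = 3·22 + 13, 22 = 1·13 + 9, 13 = 1·9 + 4, 9 = 2·4 + 1; back-substituting gives 1 = 78·79 − 61·101, so 79⁻¹ ≡ 78 (mod 101).
Then y ↦ 78(y − 44) is a two-sided inverse to T, so every y ∈ ℤ_{101} has a preimage.
Therefore T is bijective.
Since T is bijective, we compute T⁻¹(89): solve 79x + 44 ≡ 89 (mod 101), i.e. 79x ≡ 45 (mod 101).
Multiplying by 79⁻¹ = 78 gives x ≡ 78·45 = 3510 = 34·101 + 76 ≡ 76 (mod 101).
Check: T(76) = 79·76 + 44 = 6048 = 59·101 + 89 ≡ 89 (mod 101).

76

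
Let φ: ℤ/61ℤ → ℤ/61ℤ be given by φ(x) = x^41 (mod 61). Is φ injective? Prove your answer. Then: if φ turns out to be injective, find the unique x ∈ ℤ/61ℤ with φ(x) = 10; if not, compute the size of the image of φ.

Since 61 is prime, the nonzero elements of ℤ/61ℤ form a cyclic group of order 60.
As gcd(41, 60) = 1, raising to the 41st power is a bijection on this group: if x_1^41 ≡ x_2^41 then (x_1x_2^{−1})^41 = 1, and the only element of order dividing gcd(41, 60) = 1 is 1, so x_1 = x_2.
With φ(0) = 0 this makes φ injective on all of ℤ/61ℤ, hence bijective (finite equal-size domain and codomain). In particular φ is injective.
Since φ is injective, we find the preimage of 10. The inverse of x ↦ x^41 on (ℤ/61ℤ)^× is x ↦ x^41, because 41·41 = 1681 = 28·60 + 1 ≡ 1 (mod 60) and x^{60} = 1 for x ≠ 0 (Fermat). So φ⁻¹(10) = 10^41 mod 61.
Repeated squaring mod 61: 10^1 ≡ 10, 10^2 ≡ 10² = 100 ≡ 39, 10^4 ≡ 39² = 1521 ≡ 57, 10^8 ≡ 57² = 3249 ≡ 16, 10^16 ≡ 16² = 256 ≡ 12, 10^32 ≡ 12² = 144 ≡ 22. Since 41 = 32 + 8 + 1, 10^41 ≡ 22·16·10: 22·16 = 352 ≡ 47, then 47·10 = 470 ≡ 43. So 10^41 ≡ 43 (mod 61).
Hence φ⁻¹(10) = 43.

43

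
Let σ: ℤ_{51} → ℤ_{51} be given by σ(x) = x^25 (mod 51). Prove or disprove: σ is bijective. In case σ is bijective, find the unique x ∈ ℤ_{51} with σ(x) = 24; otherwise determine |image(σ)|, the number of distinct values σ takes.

Computing x^25 mod 51 for each x (by repeated squaring, reducing mod 51 at every step), the values σ(0), σ(1), …, σ(50) are: 0, 1, 2, 48, 4, 29, 45, 10, 8, 9, 7, 23, 39, 13, 20, 15, 16, 17, 18, 19, 14, 21, 46, 11, 27, 25, 26, 24, 40, 5, 30, 37, 32, 33, 34, 35, 36, 31, 38, 12, 28, 44, 42, 43, 41, 6, 22, 47, 3, 49, 50.
Every element of ℤ_{51} appears exactly once in this list, so σ is a bijection, and in particular bijective.
Since σ is bijective, we read off the preimage of 24 from the same table: σ(27) = 24, so σ⁻¹(24) = 27.

27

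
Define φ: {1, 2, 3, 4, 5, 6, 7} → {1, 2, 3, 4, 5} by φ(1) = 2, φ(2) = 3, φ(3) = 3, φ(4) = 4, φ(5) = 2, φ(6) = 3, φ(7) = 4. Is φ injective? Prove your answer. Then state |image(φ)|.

φ(2) = 3 = φ(3) with 2 ≠ 3, so φ is not injective.
The image of φ is {2, 3, 4}, which has 3 elements.

3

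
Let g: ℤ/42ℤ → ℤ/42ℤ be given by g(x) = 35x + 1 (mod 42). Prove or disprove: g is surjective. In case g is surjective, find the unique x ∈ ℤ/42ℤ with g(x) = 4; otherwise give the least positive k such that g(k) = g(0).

By definition, surjectivity means every element of the codomain has a preimage under g.
Since gcd(35, 42) = 7, we have 35x ≡ 0 (mod 7) for all x, so g(x) ≡ 1 (mod 7).
But 0 ≢ 1 (mod 7), so 0 ∈ ℤ/42ℤ has no preimage. Hence g is not surjective.
Since g is not surjective, we find the least positive k with g(k) = g(0): this means 35k ≡ 0 (mod 42), i.e. 42 ∣ 35k. Since gcd(35, 42) = 7, dividing through by 7 this holds exactly when 6 ∣ 5k, and as gcd(5, 6) = 1, exactly when 6 ∣ k.
The smallest positive such k is 6.

6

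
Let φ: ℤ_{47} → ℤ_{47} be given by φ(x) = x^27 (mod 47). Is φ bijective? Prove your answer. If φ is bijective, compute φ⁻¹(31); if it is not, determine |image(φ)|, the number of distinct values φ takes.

45

Since 47 is prime, the nonzero elements of ℤ_{47} form a cyclic group of order 46.
As gcd(27, 46) = 1, raising to the 27th power is a bijection on this group: if x_1^27 ≡ x_2^27 then (x_1x_2^{−1})^27 = 1, and the only element of order dividing gcd(27, 46) = 1 is 1, so x_1 = x_2.
With φ(0) = 0 this makes φ injective on all of ℤ_{47}, hence bijective (finite equal-size domain and codomain). In particular φ is bijective.
Since φ is bijective, we find the preimage of 31. The inverse of x ↦ x^27 on (ℤ_{47})^× is x ↦ x^29, because 27·29 = 783 = 17·46 + 1 ≡ 1 (mod 46) and x^{46} = 1 for x ≠ 0 (Fermat). So φ⁻¹(31) = 31^29 mod 47.
Repeated squaring mod 47: 31^1 ≡ 31, 31^2 ≡ 31² = 961 ≡ 21, 31^4 ≡ 21² = 441 ≡ 18, 31^8 ≡ 18² = 324 ≡ 42, 31^16 ≡ 42² = 1764 ≡ 25. Since 29 = 16 + 8 + 4 + 1, 31^29 ≡ 25·42·18·31: 25·42 = 1050 ≡ 16, then 16·18 = 288 ≡ 6, then 6·31 = 186 ≡ 45. So 31^29 ≡ 45 (mod 47).
Hence φ⁻¹(31) = 45.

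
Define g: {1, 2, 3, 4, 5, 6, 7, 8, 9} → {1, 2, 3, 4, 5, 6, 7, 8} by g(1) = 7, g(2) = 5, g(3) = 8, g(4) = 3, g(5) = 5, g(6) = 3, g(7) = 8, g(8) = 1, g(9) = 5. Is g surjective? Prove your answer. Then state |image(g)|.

No element maps to 2, so g is not surjective.
The image of g is {1, 3, 5, 7, 8}, which has 5 elements.

5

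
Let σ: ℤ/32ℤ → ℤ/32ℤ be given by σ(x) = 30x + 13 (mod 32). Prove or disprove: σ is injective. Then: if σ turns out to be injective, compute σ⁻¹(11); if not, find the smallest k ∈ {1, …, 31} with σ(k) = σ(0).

16

We have gcd(30, 32) = 2 > 1. Taking x_1 = 0 and x_2 = 16: σ(0) = 13 and σ(16) = 30·16 + 13 = 493 ≡ 13 (mod 32).
So σ(0) = σ(16) while 0 ≠ 16, therefore σ is not injective.
Since σ is not injective, we find the least positive k with σ(k) = σ(0): this means 30k ≡ 0 (mod 32), i.e. 32 ∣ 30k. Since gcd(30, 32) = 2, dividing through by 2 this holds exactly when 16 ∣ 15k, and as gcd(15, 16) = 1, exactly when 16 ∣ k.
The smallest positive such k is 16.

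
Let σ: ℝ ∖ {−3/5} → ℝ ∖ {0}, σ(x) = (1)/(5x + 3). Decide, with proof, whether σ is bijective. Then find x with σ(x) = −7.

-22/35

Suppose σ(u) = σ(v). Cross-multiplying: (1)(5v + 3) = (1)(5u + 3).
Expanding both sides and cancelling the symmetric terms leaves −5·(u − v) = 0. Since −5 ≠ 0, u = v. So σ is injective.
For any y ≠ 0, solving y(5x + 3) = 1 for x gives a well-defined x ≠ −3/5. So σ is surjective.
Hence σ is bijective.
Solving σ(x) = −7: cross-multiplying gives 1 = −7(5x + 3), which rearranges to 35x = −22, so x = −22/35.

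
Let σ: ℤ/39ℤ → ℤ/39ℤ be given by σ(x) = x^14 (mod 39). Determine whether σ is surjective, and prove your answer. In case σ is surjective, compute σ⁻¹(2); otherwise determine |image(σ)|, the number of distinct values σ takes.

σ(5): Repeated squaring mod 39: 5^1 ≡ 5, 5^2 ≡ 5² = 25, 5^4 ≡ 25² = 625 ≡ 1, 5^8 ≡ 1² = 1. Since 14 = 8 + 4 + 2, 5^14 ≡ 1·1·25: 1·1 = 1, then 1·25 = 25. So 5^14 ≡ 25 (mod 39).
σ(8): Repeated squaring mod 39: 8^1 ≡ 8, 8^2 ≡ 8² = 64 ≡ 25, 8^4 ≡ 25² = 625 ≡ 1, 8^8 ≡ 1² = 1. Since 14 = 8 + 4 + 2, 8^14 ≡ 1·1·25: 1·1 = 1, then 1·25 = 25. So 8^14 ≡ 25 (mod 39).
So σ(5) = σ(8) = 25 while 5 ≠ 8, so σ is not injective.
A non-injective map from the 39-element set ℤ/39ℤ to itself takes at most 38 distinct values, so it cannot be surjective. So σ is not surjective.
Since σ is not surjective, we determine |image(σ)|. Computing x^14 mod 39 for each x (by repeated squaring, reducing mod 39 at every step), the values σ(0), σ(1), …, σ(38) are: 0, 1, 4, 9, 16, 25, 36, 10, 25, 3, 22, 4, 27, 13, 1, 30, 22, 16, 12, 10, 10, 12, 16, 22, 30, 1, 13, 27, 4, 22, 3, 25, 10, 36, 25, 16, 9, 4, 1.
The distinct values are {0, 1, 3, 4, 9, 10, 12, 13, 16, 22, 25, 27, 30, 36}; there are 14 of them.

14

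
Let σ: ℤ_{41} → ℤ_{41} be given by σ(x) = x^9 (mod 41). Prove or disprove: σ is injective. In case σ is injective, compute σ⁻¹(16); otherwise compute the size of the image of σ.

18

Since 41 is prime, the nonzero elements of ℤ_{41} form a cyclic group of order 40.
As gcd(9, 40) = 1, raising to the 9th power is a bijection on this group: if a^9 ≡ b^9 then (ab^{−1})^9 = 1, and the only element of order dividing gcd(9, 40) = 1 is 1, so a = b.
With σ(0) = 0 this makes σ injective on all of ℤ_{41}, hence bijective (finite equal-size domain and codomain). In particular σ is injective.
Since σ is injective, we find the preimage of 16. The inverse of x ↦ x^9 on (ℤ_{41})^× is x ↦ x^9, because 9·9 = 81 = 2·40 + 1 ≡ 1 (mod 40) and x^{40} = 1 for x ≠ 0 (Fermat). So σ⁻¹(16) = 16^9 mod 41.
Repeated squaring mod 41: 16^1 ≡ 16, 16^2 ≡ 16² = 256 ≡ 10, 16^4 ≡ 10² = 100 ≡ 18, 16^8 ≡ 18² = 324 ≡ 37. Since 9 = 8 + 1, 16^9 ≡ 37·16: 37·16 = 592 ≡ 18. So 16^9 ≡ 18 (mod 41).
Hence σ⁻¹(16) = 18.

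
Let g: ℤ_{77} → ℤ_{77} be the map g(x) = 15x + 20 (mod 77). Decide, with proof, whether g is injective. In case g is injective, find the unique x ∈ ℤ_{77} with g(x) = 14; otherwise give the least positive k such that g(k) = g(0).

Suppose g(a) = g(b) in ℤ_{77}. Then 15a + 20 ≡ 15b + 20 (mod 77), hence 15(a − b) ≡ 0 (mod 77).
Since gcd(15, 77) = 1, 15 is invertible modulo 77, thus a − b ≡ 0 (mod 77), i.e. a = b.
So g is injective.
We now compute 15⁻¹ mod 77 explicitly. Euclid's algorithm: 77 = 5·15 + 2, 15 = 7·2 + 1; back-substituting gives 1 = 36·15 − 7·77, so 15⁻¹ ≡ 36 (mod 77).
Since g is injective, we compute g⁻¹(14): solve 15x + 20 ≡ 14 (mod 77), i.e. 15x ≡ 71 (mod 77).
Multiplying by 15⁻¹ = 36 gives x ≡ 36·71 = 2556 = 33·77 + 15 ≡ 15 (mod 77).
Check: g(15) = 15·15 + 20 = 245 = 3·77 + 14 ≡ 14 (mod 77).

15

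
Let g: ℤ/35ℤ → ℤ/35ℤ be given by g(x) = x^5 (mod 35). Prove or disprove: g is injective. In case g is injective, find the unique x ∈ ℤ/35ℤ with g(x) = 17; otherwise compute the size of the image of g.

Computing x^5 mod 35 for each x (by repeated squaring, reducing mod 35 at every step), the values g(0), g(1), …, g(34) are: 0, 1, 32, 33, 9, 10, 6, 7, 8, 4, 5, 16, 17, 13, 14, 15, 11, 12, 23, 24, 20, 21, 22, 18, 19, 30, 31, 27, 28, 29, 25, 26, 2, 3, 34.
Every element of ℤ/35ℤ appears exactly once in this list, so g is a bijection, and in particular injective.
Since g is injective, we read off the preimage of 17 from the same table: g(12) = 17, so g⁻¹(17) = 12.

12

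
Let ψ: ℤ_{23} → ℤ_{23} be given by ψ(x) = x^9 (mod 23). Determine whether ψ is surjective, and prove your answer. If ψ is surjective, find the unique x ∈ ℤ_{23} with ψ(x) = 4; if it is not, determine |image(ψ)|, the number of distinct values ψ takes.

12

Since 23 is prime, the nonzero elements of ℤ_{23} form a cyclic group of order 22.
As gcd(9, 22) = 1, raising to the 9th power is a bijection on this group: if a^9 ≡ b^9 then (ab^{−1})^9 = 1, and the only element of order dividing gcd(9, 22) = 1 is 1, so a = b.
With ψ(0) = 0 this makes ψ injective on all of ℤ_{23}, hence bijective (finite equal-size domain and codomain). In particular ψ is surjective.
Since ψ is surjective, we find the preimage of 4. The inverse of x ↦ x^9 on (ℤ_{23})^× is x ↦ x^5, because 9·5 = 45 = 2·22 + 1 ≡ 1 (mod 22) and x^{22} = 1 for x ≠ 0 (Fermat). So ψ⁻¹(4) = 4^5 mod 23.
Repeated squaring mod 23: 4^1 ≡ 4, 4^2 ≡ 4² = 16, 4^4 ≡ 16² = 256 ≡ 3. Since 5 = 4 + 1, 4^5 ≡ 3·4: 3·4 = 12. So 4^5 ≡ 12 (mod 23).
Hence ψ⁻¹(4) = 12.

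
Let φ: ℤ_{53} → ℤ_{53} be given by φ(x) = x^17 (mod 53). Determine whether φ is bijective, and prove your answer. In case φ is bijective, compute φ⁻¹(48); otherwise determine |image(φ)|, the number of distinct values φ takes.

39

Since 53 is prime, the nonzero elements of ℤ_{53} form a cyclic group of order 52.
As gcd(17, 52) = 1, raising to the 17th power is a bijection on this group: if a^17 ≡ b^17 then (ab^{−1})^17 = 1, and the only element of order dividing gcd(17, 52) = 1 is 1, so a = b.
With φ(0) = 0 this makes φ injective on all of ℤ_{53}, hence bijective (finite equal-size domain and codomain). In particular φ is bijective.
Since φ is bijective, we find the preimage of 48. The inverse of x ↦ x^17 on (ℤ_{53})^× is x ↦ x^49, because 17·49 = 833 = 16·52 + 1 ≡ 1 (mod 52) and x^{52} = 1 for x ≠ 0 (Fermat). So φ⁻¹(48) = 48^49 mod 53.
Repeated squaring mod 53: 48^1 ≡ 48, 48^2 ≡ 48² = 2304 ≡ 25, 48^4 ≡ 25² = 625 ≡ 42, 48^8 ≡ 42² = 1764 ≡ 15, 48^16 ≡ 15² = 225 ≡ 13, 48^32 ≡ 13² = 169 ≡ 10. Since 49 = 32 + 16 + 1, 48^49 ≡ 10·13·48: 10·13 = 130 ≡ 24, then 24·48 = 1152 ≡ 39. So 48^49 ≡ 39 (mod 53).
Hence φ⁻¹(48) = 39.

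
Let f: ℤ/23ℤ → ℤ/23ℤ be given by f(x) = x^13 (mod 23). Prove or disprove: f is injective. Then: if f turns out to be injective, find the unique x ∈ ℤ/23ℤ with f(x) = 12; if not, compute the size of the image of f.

9

Since 23 is prime, the nonzero elements of ℤ/23ℤ form a cyclic group of order 22.
As gcd(13, 22) = 1, raising to the 13th power is a bijection on this group: if x_1^13 ≡ x_2^13 then (x_1x_2^{−1})^13 = 1, and the only element of order dividing gcd(13, 22) = 1 is 1, so x_1 = x_2.
With f(0) = 0 this makes f injective on all of ℤ/23ℤ, hence bijective (finite equal-size domain and codomain). In particular f is injective.
Since f is injective, we find the preimage of 12. The inverse of x ↦ x^13 on (ℤ/23ℤ)^× is x ↦ x^17, because 13·17 = 221 = 10·22 + 1 ≡ 1 (mod 22) and x^{22} = 1 for x ≠ 0 (Fermat). So f⁻¹(12) = 12^17 mod 23.
Repeated squaring mod 23: 12^1 ≡ 12, 12^2 ≡ 12² = 144 ≡ 6, 12^4 ≡ 6² = 36 ≡ 13, 12^8 ≡ 13² = 169 ≡ 8, 12^16 ≡ 8² = 64 ≡ 18. Since 17 = 16 + 1, 12^17 ≡ 18·12: 18·12 = 216 ≡ 9. So 12^17 ≡ 9 (mod 23).
Hence f⁻¹(12) = 9.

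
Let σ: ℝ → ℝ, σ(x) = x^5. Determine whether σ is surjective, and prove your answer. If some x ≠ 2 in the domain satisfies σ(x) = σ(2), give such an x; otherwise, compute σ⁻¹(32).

For any y ∈ ℝ, x = y^{1/5} ∈ ℝ gives σ(x) = y, so σ is surjective.
Since x ↦ x^5 is strictly increasing on ℝ, it is injective there, so no x ≠ 2 in the domain has σ(x) = σ(2). We therefore compute σ⁻¹(32) = 32^{1/5} = 2 (indeed 2^5 = 32).

2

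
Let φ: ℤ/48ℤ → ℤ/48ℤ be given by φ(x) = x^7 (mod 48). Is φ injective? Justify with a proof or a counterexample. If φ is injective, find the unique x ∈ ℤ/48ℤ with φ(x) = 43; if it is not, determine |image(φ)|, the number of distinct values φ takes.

φ(0) = 0^7 = 0.
φ(6): Repeated squaring mod 48: 6^1 ≡ 6, 6^2 ≡ 6² = 36, 6^4 ≡ 36² = 1296 ≡ 0. Since 7 = 4 + 2 + 1, 6^7 ≡ 0·36·6: 0·36 = 0, then 0·6 = 0. So 6^7 ≡ 0 (mod 48).
So φ(0) = φ(6) = 0 while 0 ≠ 6, thus φ is not injective.
Since φ is not injective, we determine |image(φ)|. Computing x^7 mod 48 for each x (by repeated squaring, reducing mod 48 at every step), the values φ(0), φ(1), …, φ(47) are: 0, 1, 32, 27, 16, 29, 0, 7, 32, 9, 16, 35, 0, 37, 32, 15, 16, 17, 0, 43, 32, 45, 16, 23, 0, 25, 32, 3, 16, 5, 0, 31, 32, 33, 16, 11, 0, 13, 32, 39, 16, 41, 0, 19, 32, 21, 16, 47.
The distinct values are {0, 1, 3, 5, 7, 9, 11, 13, 15, 16, 17, 19, 21, 23, 25, 27, 29, 31, 32, 33, 35, 37, 39, 41, 43, 45, 47}; there are 27 of them.

27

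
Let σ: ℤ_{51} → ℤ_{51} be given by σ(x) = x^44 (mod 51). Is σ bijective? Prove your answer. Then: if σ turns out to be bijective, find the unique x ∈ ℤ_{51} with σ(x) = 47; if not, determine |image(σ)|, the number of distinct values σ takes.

10

σ(1) = 1^44 = 1.
σ(4): Repeated squaring mod 51: 4^1 ≡ 4, 4^2 ≡ 4² = 16, 4^4 ≡ 16² = 256 ≡ 1, 4^8 ≡ 1² = 1, 4^16 ≡ 1² = 1, 4^32 ≡ 1² = 1. Since 44 = 32 + 8 + 4, 4^44 ≡ 1·1·1: 1·1 = 1, then 1·1 = 1. So 4^44 ≡ 1 (mod 51).
So σ(1) = σ(4) = 1 while 1 ≠ 4, hence σ is not injective, hence not bijective.
Since σ is not bijective, we determine |image(σ)|. Computing x^44 mod 51 for each x (by repeated squaring, reducing mod 51 at every step), the values σ(0), σ(1), …, σ(50) are: 0, 1, 16, 21, 1, 4, 30, 13, 16, 33, 13, 13, 21, 1, 4, 33, 1, 34, 18, 16, 4, 18, 4, 13, 30, 16, 16, 30, 13, 4, 18, 4, 16, 18, 34, 1, 33, 4, 1, 21, 13, 13, 33, 16, 13, 30, 4, 1, 21, 16, 1.
The distinct values are {0, 1, 4, 13, 16, 18, 21, 30, 33, 34}; there are 10 of them.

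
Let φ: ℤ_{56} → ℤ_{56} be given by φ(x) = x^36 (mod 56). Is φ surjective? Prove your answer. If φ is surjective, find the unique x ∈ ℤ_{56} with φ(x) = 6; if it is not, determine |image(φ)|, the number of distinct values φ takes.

φ(1) = 1^36 = 1.
φ(3): Repeated squaring mod 56: 3^1 ≡ 3, 3^2 ≡ 3² = 9, 3^4 ≡ 9² = 81 ≡ 25, 3^8 ≡ 25² = 625 ≡ 9, 3^16 ≡ 9² = 81 ≡ 25, 3^32 ≡ 25² = 625 ≡ 9. Since 36 = 32 + 4, 3^36 ≡ 9·25: 9·25 = 225 ≡ 1. So 3^36 ≡ 1 (mod 56).
So φ(1) = φ(3) = 1 while 1 ≠ 3, so φ is not injective.
A non-injective map from the 56-element set ℤ_{56} to itself takes at most 55 distinct values, so it cannot be surjective. Thus φ is not surjective.
Since φ is not surjective, we determine |image(φ)|. Computing x^36 mod 56 for each x (by repeated squaring, reducing mod 56 at every step), the values φ(0), φ(1), …, φ(55) are: 0, 1, 8, 1, 8, 1, 8, 49, 8, 1, 8, 1, 8, 1, 0, 1, 8, 1, 8, 1, 8, 49, 8, 1, 8, 1, 8, 1, 0, 1, 8, 1, 8, 1, 8, 49, 8, 1, 8, 1, 8, 1, 0, 1, 8, 1, 8, 1, 8, 49, 8, 1, 8, 1, 8, 1.
The distinct values are {0, 1, 8, 49}; there are 4 of them.

4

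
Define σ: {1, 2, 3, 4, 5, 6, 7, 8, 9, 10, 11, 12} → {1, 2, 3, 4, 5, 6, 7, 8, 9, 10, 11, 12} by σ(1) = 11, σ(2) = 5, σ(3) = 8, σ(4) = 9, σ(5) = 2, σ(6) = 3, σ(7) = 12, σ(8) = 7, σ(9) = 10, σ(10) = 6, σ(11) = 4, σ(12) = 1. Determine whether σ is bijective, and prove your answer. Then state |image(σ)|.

The values 11, 5, 8, 9, 2, 3, 12, 7, 10, 6, 4, 1 are a permutation of {1, 2, 3, 4, 5, 6, 7, 8, 9, 10, 11, 12}: each element appears exactly once.
So σ is injective and surjective, hence bijective.
The image of σ is {1, 2, 3, 4, 5, 6, 7, 8, 9, 10, 11, 12}, which has 12 elements.

12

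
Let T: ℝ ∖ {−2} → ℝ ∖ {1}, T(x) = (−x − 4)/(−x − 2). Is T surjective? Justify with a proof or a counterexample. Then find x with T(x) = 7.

-5/3

For any y ≠ 1, solving y(−x − 2) = −x − 4 for x gives a well-defined x ≠ −2. So T is surjective.
Solving T(x) = 7: cross-multiplying gives −x − 4 = 7(−x − 2), which rearranges to 6x = −10, so x = −5/3.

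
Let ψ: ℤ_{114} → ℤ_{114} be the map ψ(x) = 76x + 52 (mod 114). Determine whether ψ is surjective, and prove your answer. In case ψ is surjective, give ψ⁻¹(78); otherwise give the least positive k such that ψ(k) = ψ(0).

3

Since gcd(76, 114) = 38, we have 76x ≡ 0 (mod 38) for all x, so ψ(x) ≡ 14 (mod 38).
But 0 ≢ 14 (mod 38), so 0 ∈ ℤ_{114} has no preimage. So ψ is not surjective.
Since ψ is not surjective, we find the least positive k with ψ(k) = ψ(0): this means 76k ≡ 0 (mod 114), i.e. 114 ∣ 76k. Since gcd(76, 114) = 38, dividing through by 38 this holds exactly when 3 ∣ 2k, and as gcd(2, 3) = 1, exactly when 3 ∣ k.
The smallest positive such k is 3.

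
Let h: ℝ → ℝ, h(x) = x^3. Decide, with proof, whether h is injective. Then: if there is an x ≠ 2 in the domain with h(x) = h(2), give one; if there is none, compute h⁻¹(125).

On ℝ, x ↦ x^3 is strictly increasing (since 3 is odd), so h(a) = h(b) forces a = b. Thus h is injective.
Since x ↦ x^3 is strictly increasing on ℝ, it is injective there, so no x ≠ 2 in the domain has h(x) = h(2). We therefore compute h⁻¹(125) = 125^{1/3} = 5 (indeed 5^3 = 125).

5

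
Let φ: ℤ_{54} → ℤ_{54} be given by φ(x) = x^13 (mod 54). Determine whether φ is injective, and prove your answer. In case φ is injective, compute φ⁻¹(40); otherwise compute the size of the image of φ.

38

φ(0) = 0^13 = 0.
φ(6): Repeated squaring mod 54: 6^1 ≡ 6, 6^2 ≡ 6² = 36, 6^4 ≡ 36² = 1296 ≡ 0, 6^8 ≡ 0² = 0. Since 13 = 8 + 4 + 1, 6^13 ≡ 0·0·6: 0·0 = 0, then 0·6 = 0. So 6^13 ≡ 0 (mod 54).
So φ(0) = φ(6) = 0 while 0 ≠ 6, hence φ is not injective.
Since φ is not injective, we determine |image(φ)|. Computing x^13 mod 54 for each x (by repeated squaring, reducing mod 54 at every step), the values φ(0), φ(1), …, φ(53) are: 0, 1, 38, 27, 40, 23, 0, 25, 8, 27, 10, 47, 0, 49, 32, 27, 34, 17, 0, 19, 2, 27, 4, 41, 0, 43, 26, 27, 28, 11, 0, 13, 50, 27, 52, 35, 0, 37, 20, 27, 22, 5, 0, 7, 44, 27, 46, 29, 0, 31, 14, 27, 16, 53.
The distinct values are {0, 1, 2, 4, 5, 7, 8, 10, 11, 13, 14, 16, 17, 19, 20, 22, 23, 25, 26, 27, 28, 29, 31, 32, 34, 35, 37, 38, 40, 41, 43, 44, 46, 47, 49, 50, 52, 53}; there are 38 of them.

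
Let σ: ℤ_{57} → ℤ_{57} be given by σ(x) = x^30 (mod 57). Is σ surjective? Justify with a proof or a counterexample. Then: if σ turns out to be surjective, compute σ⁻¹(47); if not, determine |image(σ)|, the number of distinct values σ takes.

σ(2): Repeated squaring mod 57: 2^1 ≡ 2, 2^2 ≡ 2² = 4, 2^4 ≡ 4² = 16, 2^8 ≡ 16² = 256 ≡ 28, 2^16 ≡ 28² = 784 ≡ 43. Since 30 = 16 + 8 + 4 + 2, 2^30 ≡ 43·28·16·4: 43·28 = 1204 ≡ 7, then 7·16 = 112 ≡ 55, then 55·4 = 220 ≡ 49. So 2^30 ≡ 49 (mod 57).
σ(5): Repeated squaring mod 57: 5^1 ≡ 5, 5^2 ≡ 5² = 25, 5^4 ≡ 25² = 625 ≡ 55, 5^8 ≡ 55² = 3025 ≡ 4, 5^16 ≡ 4² = 16. Since 30 = 16 + 8 + 4 + 2, 5^30 ≡ 16·4·55·25: 16·4 = 64 ≡ 7, then 7·55 = 385 ≡ 43, then 43·25 = 1075 ≡ 49. So 5^30 ≡ 49 (mod 57).
So σ(2) = σ(5) = 49 while 2 ≠ 5, hence σ is not injective.
A non-injective map from the 57-element set ℤ_{57} to itself takes at most 56 distinct values, so it cannot be surjective. Thus σ is not surjective.
Since σ is not surjective, we determine |image(σ)|. Computing x^30 mod 57 for each x (by repeated squaring, reducing mod 57 at every step), the values σ(0), σ(1), …, σ(56) are: 0, 1, 49, 30, 7, 49, 45, 1, 1, 45, 7, 1, 39, 7, 49, 45, 49, 49, 39, 19, 1, 30, 49, 7, 30, 7, 1, 39, 7, 7, 39, 1, 7, 30, 7, 49, 30, 1, 19, 39, 49, 49, 45, 49, 7, 39, 1, 7, 45, 1, 1, 45, 49, 7, 30, 49, 1.
The distinct values are {0, 1, 7, 19, 30, 39, 45, 49}; there are 8 of them.

8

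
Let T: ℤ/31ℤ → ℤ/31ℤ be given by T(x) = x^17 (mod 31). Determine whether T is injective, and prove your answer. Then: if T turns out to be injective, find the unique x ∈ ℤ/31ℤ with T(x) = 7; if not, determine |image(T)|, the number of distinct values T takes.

Since 31 is prime, the nonzero elements of ℤ/31ℤ form a cyclic group of order 30.
As gcd(17, 30) = 1, raising to the 17th power is a bijection on this group: if x_1^17 ≡ x_2^17 then (x_1x_2^{−1})^17 = 1, and the only element of order dividing gcd(17, 30) = 1 is 1, so x_1 = x_2.
With T(0) = 0 this makes T injective on all of ℤ/31ℤ, hence bijective (finite equal-size domain and codomain). In particular T is injective.
Since T is injective, we find the preimage of 7. The inverse of x ↦ x^17 on (ℤ/31ℤ)^× is x ↦ x^23, because 17·23 = 391 = 13·30 + 1 ≡ 1 (mod 30) and x^{30} = 1 for x ≠ 0 (Fermat). So T⁻¹(7) = 7^23 mod 31.
Repeated squaring mod 31: 7^1 ≡ 7, 7^2 ≡ 7² = 49 ≡ 18, 7^4 ≡ 18² = 324 ≡ 14, 7^8 ≡ 14² = 196 ≡ 10, 7^16 ≡ 10² = 100 ≡ 7. Since 23 = 16 + 4 + 2 + 1, 7^23 ≡ 7·14·18·7: 7·14 = 98 ≡ 5, then 5·18 = 90 ≡ 28, then 28·7 = 196 ≡ 10. So 7^23 ≡ 10 (mod 31).
Hence T⁻¹(7) = 10.

10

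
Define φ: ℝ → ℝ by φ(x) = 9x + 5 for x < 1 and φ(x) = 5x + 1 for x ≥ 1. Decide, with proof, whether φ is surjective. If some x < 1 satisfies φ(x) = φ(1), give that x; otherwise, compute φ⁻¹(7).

Both pieces are strictly increasing (slopes 9 and 5), so each is injective on its own interval.
The left piece maps (−∞, 1) onto (−∞, 14); the right piece maps [1, ∞) onto [6, ∞).
The union (−∞, 14) ∪ [6, ∞) covers ℝ, so φ is surjective.
For the follow-up: the images overlap, so an x < 1 with φ(x) = φ(1) exists. φ(1) = 6; solving 9x + 5 = 6 for x < 1 gives x = (6 − 5)/9 = 1/9.

1/9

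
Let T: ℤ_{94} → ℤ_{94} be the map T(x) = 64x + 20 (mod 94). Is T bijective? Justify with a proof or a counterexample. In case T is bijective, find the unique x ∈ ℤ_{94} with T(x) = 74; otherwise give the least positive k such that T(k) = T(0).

47

By definition, T is injective if T(a) = T(b) implies a = b.
We have gcd(64, 94) = 2 > 1. Taking a = 0 and b = 47: T(0) = 20 and T(47) = 64·47 + 20 = 3028 ≡ 20 (mod 94).
So T(0) = T(47) while 0 ≠ 47, therefore T is not injective, hence not bijective.
Since T is not bijective, we find the least positive k with T(k) = T(0): this means 64k ≡ 0 (mod 94), i.e. 94 ∣ 64k. Since gcd(64, 94) = 2, dividing through by 2 this holds exactly when 47 ∣ 32k, and as gcd(32, 47) = 1, exactly when 47 ∣ k.
The smallest positive such k is 47.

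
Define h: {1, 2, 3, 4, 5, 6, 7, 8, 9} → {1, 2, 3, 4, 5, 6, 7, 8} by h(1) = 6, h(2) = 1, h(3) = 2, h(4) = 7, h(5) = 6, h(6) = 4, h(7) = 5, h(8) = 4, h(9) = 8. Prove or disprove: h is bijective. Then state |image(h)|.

h(1) = 6 = h(5) with 1 ≠ 5, so h is not injective, hence not bijective.
The image of h is {1, 2, 4, 5, 6, 7, 8}, which has 7 elements.

7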